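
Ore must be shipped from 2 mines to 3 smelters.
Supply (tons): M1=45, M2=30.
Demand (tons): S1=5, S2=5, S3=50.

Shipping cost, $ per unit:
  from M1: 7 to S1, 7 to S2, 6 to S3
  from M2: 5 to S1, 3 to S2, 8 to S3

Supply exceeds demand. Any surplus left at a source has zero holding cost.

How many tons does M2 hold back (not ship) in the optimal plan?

15

An optimal plan:
  M1 to S3: 45 × $6 = $270
  M2 to S1: 5 × $5 = $25
  M2 to S2: 5 × $3 = $15
  M2 to S3: 5 × $8 = $40
Total cost = $350.
M2 ships 15 of its 30, leaving 15.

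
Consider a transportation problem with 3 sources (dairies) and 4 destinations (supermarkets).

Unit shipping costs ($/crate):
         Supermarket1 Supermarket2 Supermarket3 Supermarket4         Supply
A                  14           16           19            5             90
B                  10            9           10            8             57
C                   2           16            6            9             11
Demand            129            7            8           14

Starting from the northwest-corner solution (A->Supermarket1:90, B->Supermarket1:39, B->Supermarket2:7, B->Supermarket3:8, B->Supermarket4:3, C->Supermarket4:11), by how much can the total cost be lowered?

Current plan cost = 90·14 + 39·10 + 7·9 + 8·10 + 3·8 + 11·9 = $1916.
Optimal plan:
  A->Supermarket1: 76 × $14 = $1064
  A->Supermarket4: 14 × $5 = $70
  B->Supermarket1: 42 × $10 = $420
  B->Supermarket2: 7 × $9 = $63
  B->Supermarket3: 8 × $10 = $80
  C->Supermarket1: 11 × $2 = $22
Optimal cost = $1719.
Saving = 1916 − 1719 = $197.

197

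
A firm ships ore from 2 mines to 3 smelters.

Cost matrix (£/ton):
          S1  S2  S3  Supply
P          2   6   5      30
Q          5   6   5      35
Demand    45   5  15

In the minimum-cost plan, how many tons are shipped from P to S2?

Solving gives:
  P→S1: 30 × £2 = £60
  Q→S1: 15 × £5 = £75
  Q→S2: 5 × £6 = £30
  Q→S3: 15 × £5 = £75
Total cost = £240.
The route P→S2 is not used.

0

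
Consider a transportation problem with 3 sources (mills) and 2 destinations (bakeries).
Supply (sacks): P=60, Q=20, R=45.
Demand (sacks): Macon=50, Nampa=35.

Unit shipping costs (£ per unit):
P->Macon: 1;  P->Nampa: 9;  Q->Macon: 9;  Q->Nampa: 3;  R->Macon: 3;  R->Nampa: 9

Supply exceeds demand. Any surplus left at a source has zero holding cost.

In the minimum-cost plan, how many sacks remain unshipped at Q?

0

Minimum-cost shipments:
  P→Macon: 50 × £1 = £50
  P→Nampa: 10 × £9 = £90
  Q→Nampa: 20 × £3 = £60
  R→Nampa: 5 × £9 = £45
Total cost = £245.
Q ships 20 of its 20, leaving 0.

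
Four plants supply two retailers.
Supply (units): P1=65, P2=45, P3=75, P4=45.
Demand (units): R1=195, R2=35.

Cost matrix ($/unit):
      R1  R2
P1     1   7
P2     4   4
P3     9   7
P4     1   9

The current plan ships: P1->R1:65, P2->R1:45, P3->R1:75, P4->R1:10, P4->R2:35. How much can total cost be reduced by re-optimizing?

Current plan cost = 65·1 + 45·4 + 75·9 + 10·1 + 35·9 = $1245.
Optimal plan:
  P1->R1: 65 × $1 = $65
  P2->R1: 45 × $4 = $180
  P3->R1: 40 × $9 = $360
  P3->R2: 35 × $7 = $245
  P4->R1: 45 × $1 = $45
Optimal cost = $895.
Saving = 1245 − 895 = $350.

350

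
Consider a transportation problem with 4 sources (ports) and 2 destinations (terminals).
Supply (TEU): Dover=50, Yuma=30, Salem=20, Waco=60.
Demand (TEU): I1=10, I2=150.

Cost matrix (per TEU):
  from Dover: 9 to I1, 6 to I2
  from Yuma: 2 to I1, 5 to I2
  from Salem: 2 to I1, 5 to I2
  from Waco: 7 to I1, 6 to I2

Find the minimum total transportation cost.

An optimal shipping plan:
  Dover–I2: 50 × 6 = 300
  Yuma–I2: 30 × 5 = 150
  Salem–I1: 10 × 2 = 20
  Salem–I2: 10 × 5 = 50
  Waco–I2: 60 × 6 = 360
Total = 300 + 150 + 20 + 50 + 360 = 880.

880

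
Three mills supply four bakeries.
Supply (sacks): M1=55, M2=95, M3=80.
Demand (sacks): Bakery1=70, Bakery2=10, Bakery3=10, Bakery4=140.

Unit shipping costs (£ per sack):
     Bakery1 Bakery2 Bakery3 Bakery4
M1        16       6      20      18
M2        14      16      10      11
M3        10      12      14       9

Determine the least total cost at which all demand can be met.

A cheapest plan:
  M1→Bakery1: 45 sacks
  M1→Bakery2: 10 sacks
  M2→Bakery3: 10 sacks
  M2→Bakery4: 85 sacks
  M3→Bakery1: 25 sacks
  M3→Bakery4: 55 sacks
Total cost = £2560.

2560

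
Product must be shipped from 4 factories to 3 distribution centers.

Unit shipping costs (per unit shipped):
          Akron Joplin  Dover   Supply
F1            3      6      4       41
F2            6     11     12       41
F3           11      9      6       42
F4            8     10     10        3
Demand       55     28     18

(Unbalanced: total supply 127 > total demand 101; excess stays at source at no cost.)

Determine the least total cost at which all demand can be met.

A cheapest plan:
  F1→Akron: 37 × 3 = 111
  F1→Joplin: 4 × 6 = 24
  F2→Akron: 18 × 6 = 108
  F3→Joplin: 24 × 9 = 216
  F3→Dover: 18 × 6 = 108
Total = 111 + 24 + 108 + 216 + 108 = 567.

567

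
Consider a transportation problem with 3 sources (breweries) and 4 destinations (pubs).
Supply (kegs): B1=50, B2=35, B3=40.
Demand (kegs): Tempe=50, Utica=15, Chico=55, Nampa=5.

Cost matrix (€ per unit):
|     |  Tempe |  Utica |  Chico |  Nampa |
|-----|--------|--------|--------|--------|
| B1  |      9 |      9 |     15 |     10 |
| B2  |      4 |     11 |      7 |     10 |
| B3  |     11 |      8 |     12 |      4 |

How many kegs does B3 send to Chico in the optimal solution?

The minimum-cost plan:
  B1–Tempe: 50 × €9 = €450
  B2–Chico: 35 × €7 = €245
  B3–Utica: 15 × €8 = €120
  B3–Chico: 20 × €12 = €240
  B3–Nampa: 5 × €4 = €20
Total cost = €1075.
So B3→Chico carries 20 kegs.

20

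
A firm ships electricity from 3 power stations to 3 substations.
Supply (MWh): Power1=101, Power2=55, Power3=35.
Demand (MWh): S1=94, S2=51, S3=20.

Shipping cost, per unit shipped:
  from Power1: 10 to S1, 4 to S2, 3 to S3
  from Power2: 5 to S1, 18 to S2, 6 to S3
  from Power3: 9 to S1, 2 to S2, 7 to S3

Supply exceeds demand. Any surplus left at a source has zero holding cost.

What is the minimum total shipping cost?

859

A cheapest plan:
  Power1→S1: 39 MWh
  Power1→S2: 16 MWh
  Power1→S3: 20 MWh
  Power2→S1: 55 MWh
  Power3→S2: 35 MWh
Total cost = 859.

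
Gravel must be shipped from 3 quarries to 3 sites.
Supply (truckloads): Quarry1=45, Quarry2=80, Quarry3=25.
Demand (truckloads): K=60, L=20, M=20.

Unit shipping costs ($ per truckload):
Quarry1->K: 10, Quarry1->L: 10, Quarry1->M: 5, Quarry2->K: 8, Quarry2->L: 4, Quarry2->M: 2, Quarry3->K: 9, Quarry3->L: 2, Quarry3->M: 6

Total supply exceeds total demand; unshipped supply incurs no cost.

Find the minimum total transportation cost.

560

A cheapest plan:
  Quarry2 to K: 60 × $8 = $480
  Quarry2 to M: 20 × $2 = $40
  Quarry3 to L: 20 × $2 = $40
Total = 480 + 40 + 40 = $560.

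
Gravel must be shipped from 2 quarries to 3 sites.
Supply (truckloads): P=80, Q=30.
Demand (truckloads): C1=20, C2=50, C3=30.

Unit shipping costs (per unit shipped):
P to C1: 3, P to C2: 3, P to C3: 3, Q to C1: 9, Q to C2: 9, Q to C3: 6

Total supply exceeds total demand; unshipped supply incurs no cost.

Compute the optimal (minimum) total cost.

Optimal allocation:
  P–C1: 20 truckloads
  P–C2: 50 truckloads
  P–C3: 10 truckloads
  Q–C3: 20 truckloads
Total cost = 360.

360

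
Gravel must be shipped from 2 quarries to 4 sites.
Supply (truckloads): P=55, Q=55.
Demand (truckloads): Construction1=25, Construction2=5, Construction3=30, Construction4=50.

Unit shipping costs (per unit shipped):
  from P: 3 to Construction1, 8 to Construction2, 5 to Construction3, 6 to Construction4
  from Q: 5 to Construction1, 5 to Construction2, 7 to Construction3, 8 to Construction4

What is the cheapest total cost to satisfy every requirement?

Optimal allocation:
  P→Construction1: 25 truckloads
  P→Construction3: 30 truckloads
  Q→Construction2: 5 truckloads
  Q→Construction4: 50 truckloads
Total cost = 650.
(Supply check: P ships 55; Q ships 55.)

650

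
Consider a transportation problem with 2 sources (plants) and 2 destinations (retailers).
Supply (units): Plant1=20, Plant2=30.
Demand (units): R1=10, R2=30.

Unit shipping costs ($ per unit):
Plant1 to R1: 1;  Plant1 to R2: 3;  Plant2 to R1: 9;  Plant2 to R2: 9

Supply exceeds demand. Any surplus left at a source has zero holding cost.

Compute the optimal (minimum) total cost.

220

A cheapest plan:
  Plant1->R1: 10 × $1 = $10
  Plant1->R2: 10 × $3 = $30
  Plant2->R2: 20 × $9 = $180
Total = 10 + 30 + 180 = $220.
(Supply check: Plant1 ships 20; Plant2 ships 20.)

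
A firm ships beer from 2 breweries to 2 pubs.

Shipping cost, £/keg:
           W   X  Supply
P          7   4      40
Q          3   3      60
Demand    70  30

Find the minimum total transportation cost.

370

Optimal allocation:
  P→W: 10 × £7 = £70
  P→X: 30 × £4 = £120
  Q→W: 60 × £3 = £180
Total = 70 + 120 + 180 = £370.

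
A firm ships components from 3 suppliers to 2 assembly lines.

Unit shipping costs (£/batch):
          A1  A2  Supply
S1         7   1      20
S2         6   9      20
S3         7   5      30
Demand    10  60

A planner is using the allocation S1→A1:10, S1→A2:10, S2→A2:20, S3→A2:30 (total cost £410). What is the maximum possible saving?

90

Current plan cost = 10·7 + 10·1 + 20·9 + 30·5 = £410.
Optimal plan:
  S1->A2: 20 × £1 = £20
  S2->A1: 10 × £6 = £60
  S2->A2: 10 × £9 = £90
  S3->A2: 30 × £5 = £150
Optimal cost = £320.
Saving = 410 − 320 = £90.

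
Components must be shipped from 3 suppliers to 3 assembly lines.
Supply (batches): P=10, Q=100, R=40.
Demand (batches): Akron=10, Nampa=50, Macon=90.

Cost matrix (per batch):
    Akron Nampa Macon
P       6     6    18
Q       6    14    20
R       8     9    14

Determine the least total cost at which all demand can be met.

Optimal allocation:
  P->Nampa: 10 × 6 = 60
  Q->Akron: 10 × 6 = 60
  Q->Nampa: 40 × 14 = 560
  Q->Macon: 50 × 20 = 1000
  R->Macon: 40 × 14 = 560
Total = 60 + 60 + 560 + 1000 + 560 = 2240.
(Supply check: P ships 10; Q ships 100; R ships 40.)

2240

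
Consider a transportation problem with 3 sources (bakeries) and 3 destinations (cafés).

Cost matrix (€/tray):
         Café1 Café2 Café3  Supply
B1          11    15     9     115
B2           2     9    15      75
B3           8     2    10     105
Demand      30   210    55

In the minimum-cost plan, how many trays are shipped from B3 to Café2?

Optimal shipments:
  B1→Café2: 60 × €15 = €900
  B1→Café3: 55 × €9 = €495
  B2→Café1: 30 × €2 = €60
  B2→Café2: 45 × €9 = €405
  B3→Café2: 105 × €2 = €210
Total cost = €2070.
So B3→Café2 carries 105 trays.

105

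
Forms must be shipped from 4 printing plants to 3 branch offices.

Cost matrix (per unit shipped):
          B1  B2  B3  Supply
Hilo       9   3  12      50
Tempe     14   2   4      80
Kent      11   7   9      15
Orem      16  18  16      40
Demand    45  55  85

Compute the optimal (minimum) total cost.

An optimal shipping plan:
  Hilo→B2: 50 boxes
  Tempe→B3: 80 boxes
  Kent→B1: 5 boxes
  Kent→B2: 5 boxes
  Kent→B3: 5 boxes
  Orem→B1: 40 boxes
Total cost = 1245.

1245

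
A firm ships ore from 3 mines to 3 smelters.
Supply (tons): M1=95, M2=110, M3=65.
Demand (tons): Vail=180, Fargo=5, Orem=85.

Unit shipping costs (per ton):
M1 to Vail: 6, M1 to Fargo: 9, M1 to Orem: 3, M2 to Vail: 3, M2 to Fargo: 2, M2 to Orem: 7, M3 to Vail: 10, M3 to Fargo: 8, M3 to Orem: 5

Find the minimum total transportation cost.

1160

An optimal shipping plan:
  M1 to Vail: 75 × 6 = 450
  M1 to Orem: 20 × 3 = 60
  M2 to Vail: 105 × 3 = 315
  M2 to Fargo: 5 × 2 = 10
  M3 to Orem: 65 × 5 = 325
Total = 450 + 60 + 315 + 10 + 325 = 1160.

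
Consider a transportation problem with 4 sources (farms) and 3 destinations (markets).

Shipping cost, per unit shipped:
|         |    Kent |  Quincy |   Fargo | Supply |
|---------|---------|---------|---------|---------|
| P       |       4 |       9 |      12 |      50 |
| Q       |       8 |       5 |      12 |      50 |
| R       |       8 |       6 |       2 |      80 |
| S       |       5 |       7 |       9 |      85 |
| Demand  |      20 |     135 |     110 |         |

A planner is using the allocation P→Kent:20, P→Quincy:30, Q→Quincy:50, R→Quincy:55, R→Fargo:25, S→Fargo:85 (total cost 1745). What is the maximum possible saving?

330

Current plan cost = 20·4 + 30·9 + 50·5 + 55·6 + 25·2 + 85·9 = 1745.
Optimal plan:
  P–Kent: 20 × 4 = 80
  P–Quincy: 30 × 9 = 270
  Q–Quincy: 50 × 5 = 250
  R–Fargo: 80 × 2 = 160
  S–Quincy: 55 × 7 = 385
  S–Fargo: 30 × 9 = 270
Optimal cost = 1415.
Saving = 1745 − 1415 = 330.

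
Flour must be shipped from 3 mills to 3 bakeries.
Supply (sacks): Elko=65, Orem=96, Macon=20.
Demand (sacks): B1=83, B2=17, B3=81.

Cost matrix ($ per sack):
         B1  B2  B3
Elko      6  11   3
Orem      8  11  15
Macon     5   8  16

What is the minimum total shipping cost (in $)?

1226

Optimal allocation:
  Elko→B3: 65 sacks
  Orem→B1: 80 sacks
  Orem→B3: 16 sacks
  Macon→B1: 3 sacks
  Macon→B2: 17 sacks
Total cost = $1226.
(Supply check: Elko ships 65; Orem ships 96; Macon ships 20.)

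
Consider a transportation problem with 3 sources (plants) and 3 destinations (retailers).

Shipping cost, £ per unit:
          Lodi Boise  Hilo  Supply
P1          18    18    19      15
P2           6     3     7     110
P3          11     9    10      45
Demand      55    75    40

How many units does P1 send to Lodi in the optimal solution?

Solving gives:
  P1->Lodi: 15 × £18 = £270
  P2->Lodi: 35 × £6 = £210
  P2->Boise: 75 × £3 = £225
  P3->Lodi: 5 × £11 = £55
  P3->Hilo: 40 × £10 = £400
Total cost = £1160.
So P1→Lodi carries 15 units.

15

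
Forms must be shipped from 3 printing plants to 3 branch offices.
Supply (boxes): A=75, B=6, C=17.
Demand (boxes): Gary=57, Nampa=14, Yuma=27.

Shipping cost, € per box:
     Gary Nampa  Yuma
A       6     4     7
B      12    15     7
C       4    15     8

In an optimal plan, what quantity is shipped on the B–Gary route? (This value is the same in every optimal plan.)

0

Optimal shipments:
  A to Gary: 40 × €6 = €240
  A to Nampa: 14 × €4 = €56
  A to Yuma: 21 × €7 = €147
  B to Yuma: 6 × €7 = €42
  C to Gary: 17 × €4 = €68
Total cost = €553.
The route B→Gary is not used.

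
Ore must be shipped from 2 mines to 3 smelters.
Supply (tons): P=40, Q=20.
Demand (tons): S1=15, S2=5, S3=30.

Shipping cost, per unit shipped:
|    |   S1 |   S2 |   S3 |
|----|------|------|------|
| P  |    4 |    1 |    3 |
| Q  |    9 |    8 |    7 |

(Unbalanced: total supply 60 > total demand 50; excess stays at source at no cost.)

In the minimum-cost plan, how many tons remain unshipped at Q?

10

An optimal plan:
  P→S1: 15 × 4 = 60
  P→S2: 5 × 1 = 5
  P→S3: 20 × 3 = 60
  Q→S3: 10 × 7 = 70
Total cost = 195.
Q ships 10 of its 20, leaving 10.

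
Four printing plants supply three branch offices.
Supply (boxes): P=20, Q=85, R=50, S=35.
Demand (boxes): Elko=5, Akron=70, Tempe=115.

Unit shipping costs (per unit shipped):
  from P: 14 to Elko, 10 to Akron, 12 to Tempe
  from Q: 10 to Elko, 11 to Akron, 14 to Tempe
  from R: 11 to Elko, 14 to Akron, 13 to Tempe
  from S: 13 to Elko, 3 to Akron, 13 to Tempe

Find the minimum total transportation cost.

2060

An optimal shipping plan:
  P->Tempe: 20 × 12 = 240
  Q->Elko: 5 × 10 = 50
  Q->Akron: 35 × 11 = 385
  Q->Tempe: 45 × 14 = 630
  R->Tempe: 50 × 13 = 650
  S->Akron: 35 × 3 = 105
Total = 240 + 50 + 385 + 630 + 650 + 105 = 2060.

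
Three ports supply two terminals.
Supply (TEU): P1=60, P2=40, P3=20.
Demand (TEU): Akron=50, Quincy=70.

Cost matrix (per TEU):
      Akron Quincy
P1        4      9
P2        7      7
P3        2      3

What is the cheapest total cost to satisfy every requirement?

630

Optimal allocation:
  P1->Akron: 50 × 4 = 200
  P1->Quincy: 10 × 9 = 90
  P2->Quincy: 40 × 7 = 280
  P3->Quincy: 20 × 3 = 60
Total = 200 + 90 + 280 + 60 = 630.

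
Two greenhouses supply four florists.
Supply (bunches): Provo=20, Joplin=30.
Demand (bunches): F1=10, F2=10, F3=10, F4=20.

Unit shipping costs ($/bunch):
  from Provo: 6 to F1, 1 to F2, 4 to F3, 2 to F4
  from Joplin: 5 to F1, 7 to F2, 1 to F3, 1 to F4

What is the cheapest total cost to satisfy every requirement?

100

An optimal shipping plan:
  Provo→F1: 10 × $6 = $60
  Provo→F2: 10 × $1 = $10
  Joplin→F3: 10 × $1 = $10
  Joplin→F4: 20 × $1 = $20
Total = 60 + 10 + 10 + 20 = $100.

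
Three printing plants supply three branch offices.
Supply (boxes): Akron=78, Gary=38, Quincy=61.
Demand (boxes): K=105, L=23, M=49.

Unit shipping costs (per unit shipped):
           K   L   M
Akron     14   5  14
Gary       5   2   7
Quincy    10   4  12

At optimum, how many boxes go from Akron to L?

Solving gives:
  Akron–K: 6 boxes
  Akron–L: 23 boxes
  Akron–M: 49 boxes
  Gary–K: 38 boxes
  Quincy–K: 61 boxes
Total cost = 1685.
So Akron→L carries 23 boxes.

23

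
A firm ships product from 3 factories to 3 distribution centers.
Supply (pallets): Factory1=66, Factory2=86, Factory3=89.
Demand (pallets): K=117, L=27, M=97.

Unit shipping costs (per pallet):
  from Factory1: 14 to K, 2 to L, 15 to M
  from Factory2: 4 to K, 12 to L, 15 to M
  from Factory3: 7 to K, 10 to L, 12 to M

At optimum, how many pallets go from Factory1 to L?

Optimal shipments:
  Factory1→L: 27 pallets
  Factory1→M: 39 pallets
  Factory2→K: 86 pallets
  Factory3→K: 31 pallets
  Factory3→M: 58 pallets
Total cost = 1896.
So Factory1→L carries 27 pallets.

27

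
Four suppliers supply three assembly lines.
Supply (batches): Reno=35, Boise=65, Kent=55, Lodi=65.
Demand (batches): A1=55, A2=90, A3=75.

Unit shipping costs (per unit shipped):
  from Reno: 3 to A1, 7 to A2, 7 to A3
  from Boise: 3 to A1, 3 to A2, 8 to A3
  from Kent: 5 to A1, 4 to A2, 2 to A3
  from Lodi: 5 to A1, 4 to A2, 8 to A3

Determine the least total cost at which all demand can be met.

Optimal allocation:
  Reno to A1: 15 × 3 = 45
  Reno to A3: 20 × 7 = 140
  Boise to A1: 40 × 3 = 120
  Boise to A2: 25 × 3 = 75
  Kent to A3: 55 × 2 = 110
  Lodi to A2: 65 × 4 = 260
Total = 45 + 140 + 120 + 75 + 110 + 260 = 750.

750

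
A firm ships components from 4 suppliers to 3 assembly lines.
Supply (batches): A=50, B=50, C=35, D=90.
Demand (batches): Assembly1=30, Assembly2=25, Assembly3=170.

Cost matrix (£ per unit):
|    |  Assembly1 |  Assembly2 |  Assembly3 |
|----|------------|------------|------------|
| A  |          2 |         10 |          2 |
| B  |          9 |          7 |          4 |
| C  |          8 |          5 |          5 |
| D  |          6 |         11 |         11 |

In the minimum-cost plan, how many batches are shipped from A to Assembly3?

50

The minimum-cost plan:
  A→Assembly3: 50 batches
  B→Assembly3: 50 batches
  C→Assembly3: 35 batches
  D→Assembly1: 30 batches
  D→Assembly2: 25 batches
  D→Assembly3: 35 batches
Total cost = £1315.
So A→Assembly3 carries 50 batches.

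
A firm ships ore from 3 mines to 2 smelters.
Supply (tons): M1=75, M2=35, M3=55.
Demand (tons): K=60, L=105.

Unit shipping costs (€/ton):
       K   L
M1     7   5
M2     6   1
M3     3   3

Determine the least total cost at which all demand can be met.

585

An optimal shipping plan:
  M1→K: 5 × €7 = €35
  M1→L: 70 × €5 = €350
  M2→L: 35 × €1 = €35
  M3→K: 55 × €3 = €165
Total = 35 + 350 + 35 + 165 = €585.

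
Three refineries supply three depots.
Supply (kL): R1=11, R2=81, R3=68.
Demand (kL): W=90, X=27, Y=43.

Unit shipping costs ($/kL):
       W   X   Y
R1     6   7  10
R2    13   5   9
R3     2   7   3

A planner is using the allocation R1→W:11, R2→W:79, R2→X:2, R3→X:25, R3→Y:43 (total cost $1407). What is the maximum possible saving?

Current plan cost = 11·6 + 79·13 + 2·5 + 25·7 + 43·3 = $1407.
Optimal plan:
  R1->W: 11 × $6 = $66
  R2->W: 11 × $13 = $143
  R2->X: 27 × $5 = $135
  R2->Y: 43 × $9 = $387
  R3->W: 68 × $2 = $136
Optimal cost = $867.
Saving = 1407 − 867 = $540.

540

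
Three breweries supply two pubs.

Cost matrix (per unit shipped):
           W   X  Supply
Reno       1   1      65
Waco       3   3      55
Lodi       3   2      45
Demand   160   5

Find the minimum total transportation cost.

A cheapest plan:
  Reno to W: 65 × 1 = 65
  Waco to W: 55 × 3 = 165
  Lodi to W: 40 × 3 = 120
  Lodi to X: 5 × 2 = 10
Total = 65 + 165 + 120 + 10 = 360.

360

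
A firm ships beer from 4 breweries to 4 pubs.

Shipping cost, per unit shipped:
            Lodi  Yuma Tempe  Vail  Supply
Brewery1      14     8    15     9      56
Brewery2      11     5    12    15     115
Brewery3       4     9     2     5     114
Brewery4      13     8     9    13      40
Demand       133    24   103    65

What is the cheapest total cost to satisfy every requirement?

An optimal shipping plan:
  Brewery1→Vail: 56 kegs
  Brewery2→Lodi: 91 kegs
  Brewery2→Yuma: 24 kegs
  Brewery3→Lodi: 42 kegs
  Brewery3→Tempe: 63 kegs
  Brewery3→Vail: 9 kegs
  Brewery4→Tempe: 40 kegs
Total cost = 2324.
(Supply check: Brewery1 ships 56; Brewery2 ships 115; Brewery3 ships 114; Brewery4 ships 40.)

2324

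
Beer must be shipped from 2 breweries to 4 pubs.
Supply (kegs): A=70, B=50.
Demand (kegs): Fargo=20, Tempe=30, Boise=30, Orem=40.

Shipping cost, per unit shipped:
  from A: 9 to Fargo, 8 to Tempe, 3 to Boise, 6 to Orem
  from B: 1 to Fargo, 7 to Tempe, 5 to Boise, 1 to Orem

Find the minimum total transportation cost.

440

An optimal shipping plan:
  A→Tempe: 30 × 8 = 240
  A→Boise: 30 × 3 = 90
  A→Orem: 10 × 6 = 60
  B→Fargo: 20 × 1 = 20
  B→Orem: 30 × 1 = 30
Total = 240 + 90 + 60 + 20 + 30 = 440.
(Supply check: A ships 70; B ships 50.)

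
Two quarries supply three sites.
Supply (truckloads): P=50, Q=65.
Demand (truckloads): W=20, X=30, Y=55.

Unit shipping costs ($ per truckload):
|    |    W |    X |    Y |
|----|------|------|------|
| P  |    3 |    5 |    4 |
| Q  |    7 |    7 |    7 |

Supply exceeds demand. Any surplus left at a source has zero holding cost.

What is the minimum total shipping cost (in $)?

One minimum-cost allocation:
  P->W: 20 truckloads
  P->Y: 30 truckloads
  Q->X: 30 truckloads
  Q->Y: 25 truckloads
Total cost = $565.

565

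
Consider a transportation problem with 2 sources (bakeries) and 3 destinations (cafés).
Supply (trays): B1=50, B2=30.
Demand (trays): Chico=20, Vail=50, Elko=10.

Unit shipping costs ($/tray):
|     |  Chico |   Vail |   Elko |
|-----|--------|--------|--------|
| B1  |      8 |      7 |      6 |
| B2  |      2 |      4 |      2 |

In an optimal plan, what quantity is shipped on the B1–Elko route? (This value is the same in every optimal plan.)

The minimum-cost plan:
  B1→Vail: 50 × $7 = $350
  B2→Chico: 20 × $2 = $40
  B2→Elko: 10 × $2 = $20
Total cost = $410.
The route B1→Elko is not used.

0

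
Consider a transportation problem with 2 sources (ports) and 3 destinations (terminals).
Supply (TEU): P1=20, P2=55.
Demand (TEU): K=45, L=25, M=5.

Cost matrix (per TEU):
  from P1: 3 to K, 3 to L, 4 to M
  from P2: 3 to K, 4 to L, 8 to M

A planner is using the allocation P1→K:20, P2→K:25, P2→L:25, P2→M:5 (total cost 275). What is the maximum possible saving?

Current plan cost = 20·3 + 25·3 + 25·4 + 5·8 = 275.
Optimal plan:
  P1–L: 15 × 3 = 45
  P1–M: 5 × 4 = 20
  P2–K: 45 × 3 = 135
  P2–L: 10 × 4 = 40
Optimal cost = 240.
Saving = 275 − 240 = 35.

35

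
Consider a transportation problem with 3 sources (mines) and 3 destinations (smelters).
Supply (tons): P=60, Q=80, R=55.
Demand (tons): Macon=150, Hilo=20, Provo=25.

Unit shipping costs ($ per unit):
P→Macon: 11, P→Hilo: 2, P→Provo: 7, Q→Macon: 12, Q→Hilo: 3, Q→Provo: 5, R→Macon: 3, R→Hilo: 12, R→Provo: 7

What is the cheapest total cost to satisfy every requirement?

A cheapest plan:
  P→Macon: 40 × $11 = $440
  P→Hilo: 20 × $2 = $40
  Q→Macon: 55 × $12 = $660
  Q→Provo: 25 × $5 = $125
  R→Macon: 55 × $3 = $165
Total = 440 + 40 + 660 + 125 + 165 = $1430.

1430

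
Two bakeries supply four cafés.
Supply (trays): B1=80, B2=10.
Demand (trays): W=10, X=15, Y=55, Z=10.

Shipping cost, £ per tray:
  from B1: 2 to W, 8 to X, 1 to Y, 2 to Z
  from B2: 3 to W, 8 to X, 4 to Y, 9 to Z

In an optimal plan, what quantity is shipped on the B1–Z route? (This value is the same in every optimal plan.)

Optimal shipments:
  B1–W: 10 × £2 = £20
  B1–X: 5 × £8 = £40
  B1–Y: 55 × £1 = £55
  B1–Z: 10 × £2 = £20
  B2–X: 10 × £8 = £80
Total cost = £215.
So B1→Z carries 10 trays.

10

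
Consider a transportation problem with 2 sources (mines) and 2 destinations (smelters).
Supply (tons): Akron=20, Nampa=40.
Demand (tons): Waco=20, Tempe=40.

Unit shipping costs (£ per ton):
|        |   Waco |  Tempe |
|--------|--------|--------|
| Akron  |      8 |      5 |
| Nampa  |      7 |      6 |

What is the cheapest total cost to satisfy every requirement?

Optimal allocation:
  Akron to Tempe: 20 × £5 = £100
  Nampa to Waco: 20 × £7 = £140
  Nampa to Tempe: 20 × £6 = £120
Total = 100 + 140 + 120 = £360.

360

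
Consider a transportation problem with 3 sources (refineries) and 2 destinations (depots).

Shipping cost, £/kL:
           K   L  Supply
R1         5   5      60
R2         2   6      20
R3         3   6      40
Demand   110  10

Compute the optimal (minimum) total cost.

A cheapest plan:
  R1 to K: 50 × £5 = £250
  R1 to L: 10 × £5 = £50
  R2 to K: 20 × £2 = £40
  R3 to K: 40 × £3 = £120
Total = 250 + 50 + 40 + 120 = £460.

460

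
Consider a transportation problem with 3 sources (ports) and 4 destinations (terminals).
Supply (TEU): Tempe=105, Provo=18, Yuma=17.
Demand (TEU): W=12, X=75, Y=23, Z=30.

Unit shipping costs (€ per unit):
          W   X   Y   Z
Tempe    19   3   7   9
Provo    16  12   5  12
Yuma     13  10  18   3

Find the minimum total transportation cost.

An optimal shipping plan:
  Tempe–X: 75 × €3 = €225
  Tempe–Y: 17 × €7 = €119
  Tempe–Z: 13 × €9 = €117
  Provo–W: 12 × €16 = €192
  Provo–Y: 6 × €5 = €30
  Yuma–Z: 17 × €3 = €51
Total = 225 + 119 + 117 + 192 + 30 + 51 = €734.
(Supply check: Tempe ships 105; Provo ships 18; Yuma ships 17.)

734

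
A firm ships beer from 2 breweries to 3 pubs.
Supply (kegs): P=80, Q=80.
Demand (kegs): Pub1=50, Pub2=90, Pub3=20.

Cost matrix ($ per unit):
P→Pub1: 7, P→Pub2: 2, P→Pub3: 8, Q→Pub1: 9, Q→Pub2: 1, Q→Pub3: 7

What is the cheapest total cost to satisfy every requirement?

610

One minimum-cost allocation:
  P to Pub1: 50 kegs
  P to Pub2: 10 kegs
  P to Pub3: 20 kegs
  Q to Pub2: 80 kegs
Total cost = $610.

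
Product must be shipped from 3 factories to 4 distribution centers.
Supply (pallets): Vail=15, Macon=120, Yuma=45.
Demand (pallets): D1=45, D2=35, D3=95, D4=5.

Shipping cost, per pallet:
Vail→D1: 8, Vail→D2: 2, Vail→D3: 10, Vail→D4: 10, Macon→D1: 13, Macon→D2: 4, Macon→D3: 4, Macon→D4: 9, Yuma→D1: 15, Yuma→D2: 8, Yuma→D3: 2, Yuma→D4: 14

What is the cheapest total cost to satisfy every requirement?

985

A cheapest plan:
  Vail–D1: 15 × 8 = 120
  Macon–D1: 30 × 13 = 390
  Macon–D2: 35 × 4 = 140
  Macon–D3: 50 × 4 = 200
  Macon–D4: 5 × 9 = 45
  Yuma–D3: 45 × 2 = 90
Total = 120 + 390 + 140 + 200 + 45 + 90 = 985.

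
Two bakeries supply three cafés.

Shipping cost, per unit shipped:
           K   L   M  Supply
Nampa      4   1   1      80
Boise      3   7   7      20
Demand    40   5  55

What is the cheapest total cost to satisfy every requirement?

A cheapest plan:
  Nampa to K: 20 × 4 = 80
  Nampa to L: 5 × 1 = 5
  Nampa to M: 55 × 1 = 55
  Boise to K: 20 × 3 = 60
Total = 80 + 5 + 55 + 60 = 200.

200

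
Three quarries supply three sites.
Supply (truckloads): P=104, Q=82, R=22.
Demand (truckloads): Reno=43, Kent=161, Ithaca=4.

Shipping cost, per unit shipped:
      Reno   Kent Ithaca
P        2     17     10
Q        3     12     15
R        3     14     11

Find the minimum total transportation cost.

One minimum-cost allocation:
  P->Reno: 43 × 2 = 86
  P->Kent: 57 × 17 = 969
  P->Ithaca: 4 × 10 = 40
  Q->Kent: 82 × 12 = 984
  R->Kent: 22 × 14 = 308
Total = 86 + 969 + 40 + 984 + 308 = 2387.

2387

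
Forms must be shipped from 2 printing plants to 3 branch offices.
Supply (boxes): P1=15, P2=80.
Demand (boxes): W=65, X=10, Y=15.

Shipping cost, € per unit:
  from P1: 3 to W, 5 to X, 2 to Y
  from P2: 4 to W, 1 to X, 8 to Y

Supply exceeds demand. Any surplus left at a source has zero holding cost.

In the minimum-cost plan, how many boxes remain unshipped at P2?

Minimum-cost shipments:
  P1–Y: 15 × €2 = €30
  P2–W: 65 × €4 = €260
  P2–X: 10 × €1 = €10
Total cost = €300.
P2 ships 75 of its 80, leaving 5.

5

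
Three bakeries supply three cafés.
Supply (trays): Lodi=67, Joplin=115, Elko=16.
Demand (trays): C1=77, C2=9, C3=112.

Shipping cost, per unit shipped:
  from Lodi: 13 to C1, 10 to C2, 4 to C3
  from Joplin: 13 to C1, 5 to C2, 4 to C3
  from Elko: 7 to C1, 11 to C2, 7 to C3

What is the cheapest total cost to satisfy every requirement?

1398

One minimum-cost allocation:
  Lodi→C3: 67 × 4 = 268
  Joplin→C1: 61 × 13 = 793
  Joplin→C2: 9 × 5 = 45
  Joplin→C3: 45 × 4 = 180
  Elko→C1: 16 × 7 = 112
Total = 268 + 793 + 45 + 180 + 112 = 1398.
(Supply check: Lodi ships 67; Joplin ships 115; Elko ships 16.)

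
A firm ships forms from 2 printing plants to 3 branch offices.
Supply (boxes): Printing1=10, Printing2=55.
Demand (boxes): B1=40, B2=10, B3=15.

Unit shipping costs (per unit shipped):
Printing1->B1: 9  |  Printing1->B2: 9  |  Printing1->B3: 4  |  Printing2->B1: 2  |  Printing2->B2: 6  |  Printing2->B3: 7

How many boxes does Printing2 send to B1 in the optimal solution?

Optimal shipments:
  Printing1–B3: 10 × 4 = 40
  Printing2–B1: 40 × 2 = 80
  Printing2–B2: 10 × 6 = 60
  Printing2–B3: 5 × 7 = 35
Total cost = 215.
So Printing2→B1 carries 40 boxes.

40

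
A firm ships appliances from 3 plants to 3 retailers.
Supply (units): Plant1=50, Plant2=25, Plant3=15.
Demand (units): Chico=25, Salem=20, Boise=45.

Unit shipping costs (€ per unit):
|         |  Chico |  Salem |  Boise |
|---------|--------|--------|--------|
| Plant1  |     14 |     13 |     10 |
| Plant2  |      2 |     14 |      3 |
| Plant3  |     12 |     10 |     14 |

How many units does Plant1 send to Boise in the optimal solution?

The minimum-cost plan:
  Plant1→Salem: 5 × €13 = €65
  Plant1→Boise: 45 × €10 = €450
  Plant2→Chico: 25 × €2 = €50
  Plant3→Salem: 15 × €10 = €150
Total cost = €715.
So Plant1→Boise carries 45 units.

45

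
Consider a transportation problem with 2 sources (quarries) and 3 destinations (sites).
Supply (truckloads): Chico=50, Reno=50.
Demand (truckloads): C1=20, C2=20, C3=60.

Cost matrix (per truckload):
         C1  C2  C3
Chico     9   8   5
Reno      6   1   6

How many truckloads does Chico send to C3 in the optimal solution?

Optimal shipments:
  Chico to C3: 50 × 5 = 250
  Reno to C1: 20 × 6 = 120
  Reno to C2: 20 × 1 = 20
  Reno to C3: 10 × 6 = 60
Total cost = 450.
So Chico→C3 carries 50 truckloads.

50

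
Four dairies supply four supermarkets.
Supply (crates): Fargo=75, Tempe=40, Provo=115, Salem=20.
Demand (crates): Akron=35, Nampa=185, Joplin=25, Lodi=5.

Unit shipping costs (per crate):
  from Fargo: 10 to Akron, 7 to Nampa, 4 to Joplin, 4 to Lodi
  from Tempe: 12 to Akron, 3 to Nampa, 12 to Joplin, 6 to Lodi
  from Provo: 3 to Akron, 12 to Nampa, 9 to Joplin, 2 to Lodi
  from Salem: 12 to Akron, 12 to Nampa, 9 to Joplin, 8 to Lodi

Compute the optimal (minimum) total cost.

Optimal allocation:
  Fargo→Nampa: 75 crates
  Tempe→Nampa: 40 crates
  Provo→Akron: 35 crates
  Provo→Nampa: 50 crates
  Provo→Joplin: 25 crates
  Provo→Lodi: 5 crates
  Salem→Nampa: 20 crates
Total cost = 1825.

1825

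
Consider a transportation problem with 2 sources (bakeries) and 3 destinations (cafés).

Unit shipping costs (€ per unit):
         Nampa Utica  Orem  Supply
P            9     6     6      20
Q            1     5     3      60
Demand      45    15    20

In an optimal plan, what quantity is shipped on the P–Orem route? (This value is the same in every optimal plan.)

Solving gives:
  P→Utica: 15 × €6 = €90
  P→Orem: 5 × €6 = €30
  Q→Nampa: 45 × €1 = €45
  Q→Orem: 15 × €3 = €45
Total cost = €210.
So P→Orem carries 5 trays.

5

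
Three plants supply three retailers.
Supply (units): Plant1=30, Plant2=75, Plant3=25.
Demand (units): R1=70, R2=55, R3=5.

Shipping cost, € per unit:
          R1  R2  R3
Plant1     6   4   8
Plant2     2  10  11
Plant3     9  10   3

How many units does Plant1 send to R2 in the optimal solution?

The minimum-cost plan:
  Plant1->R2: 30 × €4 = €120
  Plant2->R1: 70 × €2 = €140
  Plant2->R2: 5 × €10 = €50
  Plant3->R2: 20 × €10 = €200
  Plant3->R3: 5 × €3 = €15
Total cost = €525.
So Plant1→R2 carries 30 units.

30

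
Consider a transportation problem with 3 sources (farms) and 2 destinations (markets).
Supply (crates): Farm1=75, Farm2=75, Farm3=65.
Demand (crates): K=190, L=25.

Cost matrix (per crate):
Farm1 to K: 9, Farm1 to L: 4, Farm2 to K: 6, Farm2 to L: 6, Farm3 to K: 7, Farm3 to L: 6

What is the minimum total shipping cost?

1455

An optimal shipping plan:
  Farm1→K: 50 × 9 = 450
  Farm1→L: 25 × 4 = 100
  Farm2→K: 75 × 6 = 450
  Farm3→K: 65 × 7 = 455
Total = 450 + 100 + 450 + 455 = 1455.
(Supply check: Farm1 ships 75; Farm2 ships 75; Farm3 ships 65.)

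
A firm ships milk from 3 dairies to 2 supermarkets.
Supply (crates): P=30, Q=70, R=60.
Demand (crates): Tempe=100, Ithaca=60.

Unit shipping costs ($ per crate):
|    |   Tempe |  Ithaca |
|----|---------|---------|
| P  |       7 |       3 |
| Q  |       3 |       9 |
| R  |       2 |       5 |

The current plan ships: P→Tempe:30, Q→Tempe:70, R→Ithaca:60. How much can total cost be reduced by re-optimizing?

210

Current plan cost = 30·7 + 70·3 + 60·5 = $720.
Optimal plan:
  P–Ithaca: 30 × $3 = $90
  Q–Tempe: 70 × $3 = $210
  R–Tempe: 30 × $2 = $60
  R–Ithaca: 30 × $5 = $150
Optimal cost = $510.
Saving = 720 − 510 = $210.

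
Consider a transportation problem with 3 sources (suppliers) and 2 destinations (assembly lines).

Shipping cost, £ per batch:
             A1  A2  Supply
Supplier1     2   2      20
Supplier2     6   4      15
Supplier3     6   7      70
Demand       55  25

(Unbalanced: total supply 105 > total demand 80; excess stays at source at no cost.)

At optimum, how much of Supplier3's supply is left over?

25

Minimum-cost shipments:
  Supplier1->A1: 10 × £2 = £20
  Supplier1->A2: 10 × £2 = £20
  Supplier2->A2: 15 × £4 = £60
  Supplier3->A1: 45 × £6 = £270
Total cost = £370.
Supplier3 ships 45 of its 70, leaving 25.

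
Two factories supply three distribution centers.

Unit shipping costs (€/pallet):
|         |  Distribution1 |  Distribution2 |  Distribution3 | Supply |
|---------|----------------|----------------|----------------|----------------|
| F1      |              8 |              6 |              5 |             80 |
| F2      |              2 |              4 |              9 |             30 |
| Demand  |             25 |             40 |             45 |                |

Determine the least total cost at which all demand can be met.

An optimal shipping plan:
  F1–Distribution2: 35 × €6 = €210
  F1–Distribution3: 45 × €5 = €225
  F2–Distribution1: 25 × €2 = €50
  F2–Distribution2: 5 × €4 = €20
Total = 210 + 225 + 50 + 20 = €505.
(Supply check: F1 ships 80; F2 ships 30.)

505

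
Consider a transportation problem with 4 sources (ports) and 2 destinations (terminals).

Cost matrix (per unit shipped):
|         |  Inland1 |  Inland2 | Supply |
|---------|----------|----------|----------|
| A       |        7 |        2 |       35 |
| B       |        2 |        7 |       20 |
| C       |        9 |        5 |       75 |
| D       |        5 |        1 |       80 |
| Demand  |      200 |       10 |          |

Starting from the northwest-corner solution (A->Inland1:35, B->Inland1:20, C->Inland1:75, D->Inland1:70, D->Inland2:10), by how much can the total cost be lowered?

Current plan cost = 35·7 + 20·2 + 75·9 + 70·5 + 10·1 = 1320.
Optimal plan:
  A→Inland1: 25 × 7 = 175
  A→Inland2: 10 × 2 = 20
  B→Inland1: 20 × 2 = 40
  C→Inland1: 75 × 9 = 675
  D→Inland1: 80 × 5 = 400
Optimal cost = 1310.
Saving = 1320 − 1310 = 10.

10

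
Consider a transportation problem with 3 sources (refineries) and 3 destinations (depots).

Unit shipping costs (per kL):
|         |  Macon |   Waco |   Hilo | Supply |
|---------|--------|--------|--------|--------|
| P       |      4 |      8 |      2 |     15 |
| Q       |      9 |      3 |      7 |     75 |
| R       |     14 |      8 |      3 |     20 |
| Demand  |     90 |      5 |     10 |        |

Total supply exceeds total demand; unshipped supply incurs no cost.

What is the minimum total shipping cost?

An optimal shipping plan:
  P->Macon: 15 × 4 = 60
  Q->Macon: 70 × 9 = 630
  Q->Waco: 5 × 3 = 15
  R->Macon: 5 × 14 = 70
  R->Hilo: 10 × 3 = 30
Total = 60 + 630 + 15 + 70 + 30 = 805.

805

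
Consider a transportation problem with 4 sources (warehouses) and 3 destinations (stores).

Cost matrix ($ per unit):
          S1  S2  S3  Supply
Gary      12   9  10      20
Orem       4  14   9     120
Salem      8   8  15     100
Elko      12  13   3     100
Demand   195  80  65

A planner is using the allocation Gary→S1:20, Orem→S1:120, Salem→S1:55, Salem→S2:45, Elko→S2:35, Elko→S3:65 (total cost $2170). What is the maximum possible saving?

Current plan cost = 20·12 + 120·4 + 55·8 + 45·8 + 35·13 + 65·3 = $2170.
Optimal plan:
  Gary–S2: 20 × $9 = $180
  Orem–S1: 120 × $4 = $480
  Salem–S1: 40 × $8 = $320
  Salem–S2: 60 × $8 = $480
  Elko–S1: 35 × $12 = $420
  Elko–S3: 65 × $3 = $195
Optimal cost = $2075.
Saving = 2170 − 2075 = $95.

95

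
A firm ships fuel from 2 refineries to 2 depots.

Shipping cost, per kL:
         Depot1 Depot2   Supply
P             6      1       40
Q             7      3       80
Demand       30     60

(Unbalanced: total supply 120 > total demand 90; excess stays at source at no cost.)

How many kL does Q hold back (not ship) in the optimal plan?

30

An optimal plan:
  P to Depot2: 40 × 1 = 40
  Q to Depot1: 30 × 7 = 210
  Q to Depot2: 20 × 3 = 60
Total cost = 310.
Q ships 50 of its 80, leaving 30.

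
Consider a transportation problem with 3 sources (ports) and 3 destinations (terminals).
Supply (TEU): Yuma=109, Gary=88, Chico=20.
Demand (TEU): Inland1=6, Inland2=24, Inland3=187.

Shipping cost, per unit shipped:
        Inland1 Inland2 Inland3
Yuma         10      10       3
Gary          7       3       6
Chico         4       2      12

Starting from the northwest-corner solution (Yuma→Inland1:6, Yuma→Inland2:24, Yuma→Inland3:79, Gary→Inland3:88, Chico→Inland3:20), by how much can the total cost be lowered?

Current plan cost = 6·10 + 24·10 + 79·3 + 88·6 + 20·12 = 1305.
Optimal plan:
  Yuma->Inland3: 109 × 3 = 327
  Gary->Inland2: 10 × 3 = 30
  Gary->Inland3: 78 × 6 = 468
  Chico->Inland1: 6 × 4 = 24
  Chico->Inland2: 14 × 2 = 28
Optimal cost = 877.
Saving = 1305 − 877 = 428.

428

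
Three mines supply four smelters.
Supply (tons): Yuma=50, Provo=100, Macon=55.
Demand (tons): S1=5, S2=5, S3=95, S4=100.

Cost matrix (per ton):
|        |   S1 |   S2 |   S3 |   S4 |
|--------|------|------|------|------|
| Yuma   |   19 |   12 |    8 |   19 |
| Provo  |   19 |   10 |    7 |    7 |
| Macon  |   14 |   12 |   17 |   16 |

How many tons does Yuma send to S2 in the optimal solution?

Optimal shipments:
  Yuma→S3: 50 × 8 = 400
  Provo→S3: 45 × 7 = 315
  Provo→S4: 55 × 7 = 385
  Macon→S1: 5 × 14 = 70
  Macon→S2: 5 × 12 = 60
  Macon→S4: 45 × 16 = 720
Total cost = 1950.
The route Yuma→S2 is not used.

0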